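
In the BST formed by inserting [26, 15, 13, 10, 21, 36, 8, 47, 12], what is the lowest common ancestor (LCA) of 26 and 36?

Tree insertion order: [26, 15, 13, 10, 21, 36, 8, 47, 12]
Tree (level-order array): [26, 15, 36, 13, 21, None, 47, 10, None, None, None, None, None, 8, 12]
In a BST, the LCA of p=26, q=36 is the first node v on the
root-to-leaf path with p <= v <= q (go left if both < v, right if both > v).
Walk from root:
  at 26: 26 <= 26 <= 36, this is the LCA
LCA = 26


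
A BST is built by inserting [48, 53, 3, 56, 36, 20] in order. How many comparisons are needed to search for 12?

Search path for 12: 48 -> 3 -> 36 -> 20
Found: False
Comparisons: 4


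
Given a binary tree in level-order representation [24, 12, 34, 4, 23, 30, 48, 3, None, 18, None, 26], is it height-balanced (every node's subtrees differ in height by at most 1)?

Tree (level-order array): [24, 12, 34, 4, 23, 30, 48, 3, None, 18, None, 26]
Definition: a tree is height-balanced if, at every node, |h(left) - h(right)| <= 1 (empty subtree has height -1).
Bottom-up per-node check:
  node 3: h_left=-1, h_right=-1, diff=0 [OK], height=0
  node 4: h_left=0, h_right=-1, diff=1 [OK], height=1
  node 18: h_left=-1, h_right=-1, diff=0 [OK], height=0
  node 23: h_left=0, h_right=-1, diff=1 [OK], height=1
  node 12: h_left=1, h_right=1, diff=0 [OK], height=2
  node 26: h_left=-1, h_right=-1, diff=0 [OK], height=0
  node 30: h_left=0, h_right=-1, diff=1 [OK], height=1
  node 48: h_left=-1, h_right=-1, diff=0 [OK], height=0
  node 34: h_left=1, h_right=0, diff=1 [OK], height=2
  node 24: h_left=2, h_right=2, diff=0 [OK], height=3
All nodes satisfy the balance condition.
Result: Balanced


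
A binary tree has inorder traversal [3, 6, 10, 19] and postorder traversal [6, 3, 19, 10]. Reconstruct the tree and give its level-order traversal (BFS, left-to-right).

Inorder:   [3, 6, 10, 19]
Postorder: [6, 3, 19, 10]
Algorithm: postorder visits root last, so walk postorder right-to-left;
each value is the root of the current inorder slice — split it at that
value, recurse on the right subtree first, then the left.
Recursive splits:
  root=10; inorder splits into left=[3, 6], right=[19]
  root=19; inorder splits into left=[], right=[]
  root=3; inorder splits into left=[], right=[6]
  root=6; inorder splits into left=[], right=[]
Reconstructed level-order: [10, 3, 19, 6]


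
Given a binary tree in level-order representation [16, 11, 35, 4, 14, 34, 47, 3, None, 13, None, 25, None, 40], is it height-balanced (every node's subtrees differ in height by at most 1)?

Tree (level-order array): [16, 11, 35, 4, 14, 34, 47, 3, None, 13, None, 25, None, 40]
Definition: a tree is height-balanced if, at every node, |h(left) - h(right)| <= 1 (empty subtree has height -1).
Bottom-up per-node check:
  node 3: h_left=-1, h_right=-1, diff=0 [OK], height=0
  node 4: h_left=0, h_right=-1, diff=1 [OK], height=1
  node 13: h_left=-1, h_right=-1, diff=0 [OK], height=0
  node 14: h_left=0, h_right=-1, diff=1 [OK], height=1
  node 11: h_left=1, h_right=1, diff=0 [OK], height=2
  node 25: h_left=-1, h_right=-1, diff=0 [OK], height=0
  node 34: h_left=0, h_right=-1, diff=1 [OK], height=1
  node 40: h_left=-1, h_right=-1, diff=0 [OK], height=0
  node 47: h_left=0, h_right=-1, diff=1 [OK], height=1
  node 35: h_left=1, h_right=1, diff=0 [OK], height=2
  node 16: h_left=2, h_right=2, diff=0 [OK], height=3
All nodes satisfy the balance condition.
Result: Balanced


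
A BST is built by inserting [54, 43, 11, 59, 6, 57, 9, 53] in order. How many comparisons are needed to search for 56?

Search path for 56: 54 -> 59 -> 57
Found: False
Comparisons: 3


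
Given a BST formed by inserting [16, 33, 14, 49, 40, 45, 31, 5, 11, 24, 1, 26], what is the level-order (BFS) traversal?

Tree insertion order: [16, 33, 14, 49, 40, 45, 31, 5, 11, 24, 1, 26]
Tree (level-order array): [16, 14, 33, 5, None, 31, 49, 1, 11, 24, None, 40, None, None, None, None, None, None, 26, None, 45]
BFS from the root, enqueuing left then right child of each popped node:
  queue [16] -> pop 16, enqueue [14, 33], visited so far: [16]
  queue [14, 33] -> pop 14, enqueue [5], visited so far: [16, 14]
  queue [33, 5] -> pop 33, enqueue [31, 49], visited so far: [16, 14, 33]
  queue [5, 31, 49] -> pop 5, enqueue [1, 11], visited so far: [16, 14, 33, 5]
  queue [31, 49, 1, 11] -> pop 31, enqueue [24], visited so far: [16, 14, 33, 5, 31]
  queue [49, 1, 11, 24] -> pop 49, enqueue [40], visited so far: [16, 14, 33, 5, 31, 49]
  queue [1, 11, 24, 40] -> pop 1, enqueue [none], visited so far: [16, 14, 33, 5, 31, 49, 1]
  queue [11, 24, 40] -> pop 11, enqueue [none], visited so far: [16, 14, 33, 5, 31, 49, 1, 11]
  queue [24, 40] -> pop 24, enqueue [26], visited so far: [16, 14, 33, 5, 31, 49, 1, 11, 24]
  queue [40, 26] -> pop 40, enqueue [45], visited so far: [16, 14, 33, 5, 31, 49, 1, 11, 24, 40]
  queue [26, 45] -> pop 26, enqueue [none], visited so far: [16, 14, 33, 5, 31, 49, 1, 11, 24, 40, 26]
  queue [45] -> pop 45, enqueue [none], visited so far: [16, 14, 33, 5, 31, 49, 1, 11, 24, 40, 26, 45]
Result: [16, 14, 33, 5, 31, 49, 1, 11, 24, 40, 26, 45]


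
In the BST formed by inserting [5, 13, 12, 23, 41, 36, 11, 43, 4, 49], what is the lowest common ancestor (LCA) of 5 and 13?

Tree insertion order: [5, 13, 12, 23, 41, 36, 11, 43, 4, 49]
Tree (level-order array): [5, 4, 13, None, None, 12, 23, 11, None, None, 41, None, None, 36, 43, None, None, None, 49]
In a BST, the LCA of p=5, q=13 is the first node v on the
root-to-leaf path with p <= v <= q (go left if both < v, right if both > v).
Walk from root:
  at 5: 5 <= 5 <= 13, this is the LCA
LCA = 5


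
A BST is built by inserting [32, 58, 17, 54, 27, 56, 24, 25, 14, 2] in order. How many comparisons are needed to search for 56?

Search path for 56: 32 -> 58 -> 54 -> 56
Found: True
Comparisons: 4


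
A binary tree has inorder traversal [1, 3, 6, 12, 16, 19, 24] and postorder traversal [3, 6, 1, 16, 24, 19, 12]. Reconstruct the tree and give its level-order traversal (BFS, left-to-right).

Inorder:   [1, 3, 6, 12, 16, 19, 24]
Postorder: [3, 6, 1, 16, 24, 19, 12]
Algorithm: postorder visits root last, so walk postorder right-to-left;
each value is the root of the current inorder slice — split it at that
value, recurse on the right subtree first, then the left.
Recursive splits:
  root=12; inorder splits into left=[1, 3, 6], right=[16, 19, 24]
  root=19; inorder splits into left=[16], right=[24]
  root=24; inorder splits into left=[], right=[]
  root=16; inorder splits into left=[], right=[]
  root=1; inorder splits into left=[], right=[3, 6]
  root=6; inorder splits into left=[3], right=[]
  root=3; inorder splits into left=[], right=[]
Reconstructed level-order: [12, 1, 19, 6, 16, 24, 3]


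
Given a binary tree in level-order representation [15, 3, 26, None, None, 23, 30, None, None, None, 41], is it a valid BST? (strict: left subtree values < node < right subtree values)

Level-order array: [15, 3, 26, None, None, 23, 30, None, None, None, 41]
Validate using subtree bounds (lo, hi): at each node, require lo < value < hi,
then recurse left with hi=value and right with lo=value.
Preorder trace (stopping at first violation):
  at node 15 with bounds (-inf, +inf): OK
  at node 3 with bounds (-inf, 15): OK
  at node 26 with bounds (15, +inf): OK
  at node 23 with bounds (15, 26): OK
  at node 30 with bounds (26, +inf): OK
  at node 41 with bounds (30, +inf): OK
No violation found at any node.
Result: Valid BST


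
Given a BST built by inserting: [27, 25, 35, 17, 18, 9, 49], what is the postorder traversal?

Tree insertion order: [27, 25, 35, 17, 18, 9, 49]
Tree (level-order array): [27, 25, 35, 17, None, None, 49, 9, 18]
Postorder traversal: [9, 18, 17, 25, 49, 35, 27]


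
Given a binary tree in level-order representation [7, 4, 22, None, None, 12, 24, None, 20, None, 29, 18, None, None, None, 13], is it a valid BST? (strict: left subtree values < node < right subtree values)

Level-order array: [7, 4, 22, None, None, 12, 24, None, 20, None, 29, 18, None, None, None, 13]
Validate using subtree bounds (lo, hi): at each node, require lo < value < hi,
then recurse left with hi=value and right with lo=value.
Preorder trace (stopping at first violation):
  at node 7 with bounds (-inf, +inf): OK
  at node 4 with bounds (-inf, 7): OK
  at node 22 with bounds (7, +inf): OK
  at node 12 with bounds (7, 22): OK
  at node 20 with bounds (12, 22): OK
  at node 18 with bounds (12, 20): OK
  at node 13 with bounds (12, 18): OK
  at node 24 with bounds (22, +inf): OK
  at node 29 with bounds (24, +inf): OK
No violation found at any node.
Result: Valid BST


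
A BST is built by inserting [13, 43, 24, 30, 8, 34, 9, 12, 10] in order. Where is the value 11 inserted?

Starting tree (level order): [13, 8, 43, None, 9, 24, None, None, 12, None, 30, 10, None, None, 34]
Insertion path: 13 -> 8 -> 9 -> 12 -> 10
Result: insert 11 as right child of 10
Final tree (level order): [13, 8, 43, None, 9, 24, None, None, 12, None, 30, 10, None, None, 34, None, 11]


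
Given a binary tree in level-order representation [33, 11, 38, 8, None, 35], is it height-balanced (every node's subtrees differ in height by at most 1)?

Tree (level-order array): [33, 11, 38, 8, None, 35]
Definition: a tree is height-balanced if, at every node, |h(left) - h(right)| <= 1 (empty subtree has height -1).
Bottom-up per-node check:
  node 8: h_left=-1, h_right=-1, diff=0 [OK], height=0
  node 11: h_left=0, h_right=-1, diff=1 [OK], height=1
  node 35: h_left=-1, h_right=-1, diff=0 [OK], height=0
  node 38: h_left=0, h_right=-1, diff=1 [OK], height=1
  node 33: h_left=1, h_right=1, diff=0 [OK], height=2
All nodes satisfy the balance condition.
Result: Balanced


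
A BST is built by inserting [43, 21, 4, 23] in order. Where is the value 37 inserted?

Starting tree (level order): [43, 21, None, 4, 23]
Insertion path: 43 -> 21 -> 23
Result: insert 37 as right child of 23
Final tree (level order): [43, 21, None, 4, 23, None, None, None, 37]


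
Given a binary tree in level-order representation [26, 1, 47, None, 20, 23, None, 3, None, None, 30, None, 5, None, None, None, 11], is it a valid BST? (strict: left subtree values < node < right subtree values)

Level-order array: [26, 1, 47, None, 20, 23, None, 3, None, None, 30, None, 5, None, None, None, 11]
Validate using subtree bounds (lo, hi): at each node, require lo < value < hi,
then recurse left with hi=value and right with lo=value.
Preorder trace (stopping at first violation):
  at node 26 with bounds (-inf, +inf): OK
  at node 1 with bounds (-inf, 26): OK
  at node 20 with bounds (1, 26): OK
  at node 3 with bounds (1, 20): OK
  at node 5 with bounds (3, 20): OK
  at node 11 with bounds (5, 20): OK
  at node 47 with bounds (26, +inf): OK
  at node 23 with bounds (26, 47): VIOLATION
Node 23 violates its bound: not (26 < 23 < 47).
Result: Not a valid BST


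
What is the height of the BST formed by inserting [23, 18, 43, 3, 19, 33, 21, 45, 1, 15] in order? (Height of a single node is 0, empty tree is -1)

Insertion order: [23, 18, 43, 3, 19, 33, 21, 45, 1, 15]
Tree (level-order array): [23, 18, 43, 3, 19, 33, 45, 1, 15, None, 21]
Compute height bottom-up (empty subtree = -1):
  height(1) = 1 + max(-1, -1) = 0
  height(15) = 1 + max(-1, -1) = 0
  height(3) = 1 + max(0, 0) = 1
  height(21) = 1 + max(-1, -1) = 0
  height(19) = 1 + max(-1, 0) = 1
  height(18) = 1 + max(1, 1) = 2
  height(33) = 1 + max(-1, -1) = 0
  height(45) = 1 + max(-1, -1) = 0
  height(43) = 1 + max(0, 0) = 1
  height(23) = 1 + max(2, 1) = 3
Height = 3


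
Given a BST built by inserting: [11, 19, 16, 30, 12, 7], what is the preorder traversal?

Tree insertion order: [11, 19, 16, 30, 12, 7]
Tree (level-order array): [11, 7, 19, None, None, 16, 30, 12]
Preorder traversal: [11, 7, 19, 16, 12, 30]


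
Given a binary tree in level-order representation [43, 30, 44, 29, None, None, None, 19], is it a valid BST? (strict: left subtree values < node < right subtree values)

Level-order array: [43, 30, 44, 29, None, None, None, 19]
Validate using subtree bounds (lo, hi): at each node, require lo < value < hi,
then recurse left with hi=value and right with lo=value.
Preorder trace (stopping at first violation):
  at node 43 with bounds (-inf, +inf): OK
  at node 30 with bounds (-inf, 43): OK
  at node 29 with bounds (-inf, 30): OK
  at node 19 with bounds (-inf, 29): OK
  at node 44 with bounds (43, +inf): OK
No violation found at any node.
Result: Valid BST


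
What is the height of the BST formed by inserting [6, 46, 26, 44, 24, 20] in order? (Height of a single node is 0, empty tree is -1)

Insertion order: [6, 46, 26, 44, 24, 20]
Tree (level-order array): [6, None, 46, 26, None, 24, 44, 20]
Compute height bottom-up (empty subtree = -1):
  height(20) = 1 + max(-1, -1) = 0
  height(24) = 1 + max(0, -1) = 1
  height(44) = 1 + max(-1, -1) = 0
  height(26) = 1 + max(1, 0) = 2
  height(46) = 1 + max(2, -1) = 3
  height(6) = 1 + max(-1, 3) = 4
Height = 4


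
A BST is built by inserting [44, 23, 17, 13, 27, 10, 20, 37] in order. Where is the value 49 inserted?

Starting tree (level order): [44, 23, None, 17, 27, 13, 20, None, 37, 10]
Insertion path: 44
Result: insert 49 as right child of 44
Final tree (level order): [44, 23, 49, 17, 27, None, None, 13, 20, None, 37, 10]


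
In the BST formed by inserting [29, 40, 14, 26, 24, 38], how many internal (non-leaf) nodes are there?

Tree built from: [29, 40, 14, 26, 24, 38]
Tree (level-order array): [29, 14, 40, None, 26, 38, None, 24]
Rule: An internal node has at least one child.
Per-node child counts:
  node 29: 2 child(ren)
  node 14: 1 child(ren)
  node 26: 1 child(ren)
  node 24: 0 child(ren)
  node 40: 1 child(ren)
  node 38: 0 child(ren)
Matching nodes: [29, 14, 26, 40]
Count of internal (non-leaf) nodes: 4


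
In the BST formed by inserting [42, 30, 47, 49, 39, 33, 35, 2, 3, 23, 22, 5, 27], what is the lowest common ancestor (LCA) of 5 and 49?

Tree insertion order: [42, 30, 47, 49, 39, 33, 35, 2, 3, 23, 22, 5, 27]
Tree (level-order array): [42, 30, 47, 2, 39, None, 49, None, 3, 33, None, None, None, None, 23, None, 35, 22, 27, None, None, 5]
In a BST, the LCA of p=5, q=49 is the first node v on the
root-to-leaf path with p <= v <= q (go left if both < v, right if both > v).
Walk from root:
  at 42: 5 <= 42 <= 49, this is the LCA
LCA = 42


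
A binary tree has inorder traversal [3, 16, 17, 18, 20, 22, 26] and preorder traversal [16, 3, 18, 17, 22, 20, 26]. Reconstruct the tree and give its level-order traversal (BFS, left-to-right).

Inorder:  [3, 16, 17, 18, 20, 22, 26]
Preorder: [16, 3, 18, 17, 22, 20, 26]
Algorithm: preorder visits root first, so consume preorder in order;
for each root, split the current inorder slice at that value into
left-subtree inorder and right-subtree inorder, then recurse.
Recursive splits:
  root=16; inorder splits into left=[3], right=[17, 18, 20, 22, 26]
  root=3; inorder splits into left=[], right=[]
  root=18; inorder splits into left=[17], right=[20, 22, 26]
  root=17; inorder splits into left=[], right=[]
  root=22; inorder splits into left=[20], right=[26]
  root=20; inorder splits into left=[], right=[]
  root=26; inorder splits into left=[], right=[]
Reconstructed level-order: [16, 3, 18, 17, 22, 20, 26]


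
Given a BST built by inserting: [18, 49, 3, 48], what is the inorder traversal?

Tree insertion order: [18, 49, 3, 48]
Tree (level-order array): [18, 3, 49, None, None, 48]
Inorder traversal: [3, 18, 48, 49]


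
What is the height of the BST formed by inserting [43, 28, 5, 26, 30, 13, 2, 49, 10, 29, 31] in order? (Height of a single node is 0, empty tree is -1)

Insertion order: [43, 28, 5, 26, 30, 13, 2, 49, 10, 29, 31]
Tree (level-order array): [43, 28, 49, 5, 30, None, None, 2, 26, 29, 31, None, None, 13, None, None, None, None, None, 10]
Compute height bottom-up (empty subtree = -1):
  height(2) = 1 + max(-1, -1) = 0
  height(10) = 1 + max(-1, -1) = 0
  height(13) = 1 + max(0, -1) = 1
  height(26) = 1 + max(1, -1) = 2
  height(5) = 1 + max(0, 2) = 3
  height(29) = 1 + max(-1, -1) = 0
  height(31) = 1 + max(-1, -1) = 0
  height(30) = 1 + max(0, 0) = 1
  height(28) = 1 + max(3, 1) = 4
  height(49) = 1 + max(-1, -1) = 0
  height(43) = 1 + max(4, 0) = 5
Height = 5


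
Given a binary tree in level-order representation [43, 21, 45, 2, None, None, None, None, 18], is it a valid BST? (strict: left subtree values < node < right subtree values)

Level-order array: [43, 21, 45, 2, None, None, None, None, 18]
Validate using subtree bounds (lo, hi): at each node, require lo < value < hi,
then recurse left with hi=value and right with lo=value.
Preorder trace (stopping at first violation):
  at node 43 with bounds (-inf, +inf): OK
  at node 21 with bounds (-inf, 43): OK
  at node 2 with bounds (-inf, 21): OK
  at node 18 with bounds (2, 21): OK
  at node 45 with bounds (43, +inf): OK
No violation found at any node.
Result: Valid BST


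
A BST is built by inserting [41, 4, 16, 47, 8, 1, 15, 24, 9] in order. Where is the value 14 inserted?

Starting tree (level order): [41, 4, 47, 1, 16, None, None, None, None, 8, 24, None, 15, None, None, 9]
Insertion path: 41 -> 4 -> 16 -> 8 -> 15 -> 9
Result: insert 14 as right child of 9
Final tree (level order): [41, 4, 47, 1, 16, None, None, None, None, 8, 24, None, 15, None, None, 9, None, None, 14]


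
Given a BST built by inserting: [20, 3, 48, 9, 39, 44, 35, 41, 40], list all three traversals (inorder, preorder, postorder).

Tree insertion order: [20, 3, 48, 9, 39, 44, 35, 41, 40]
Tree (level-order array): [20, 3, 48, None, 9, 39, None, None, None, 35, 44, None, None, 41, None, 40]
Inorder (L, root, R): [3, 9, 20, 35, 39, 40, 41, 44, 48]
Preorder (root, L, R): [20, 3, 9, 48, 39, 35, 44, 41, 40]
Postorder (L, R, root): [9, 3, 35, 40, 41, 44, 39, 48, 20]


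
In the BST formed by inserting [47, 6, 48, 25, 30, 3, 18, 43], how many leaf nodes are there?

Tree built from: [47, 6, 48, 25, 30, 3, 18, 43]
Tree (level-order array): [47, 6, 48, 3, 25, None, None, None, None, 18, 30, None, None, None, 43]
Rule: A leaf has 0 children.
Per-node child counts:
  node 47: 2 child(ren)
  node 6: 2 child(ren)
  node 3: 0 child(ren)
  node 25: 2 child(ren)
  node 18: 0 child(ren)
  node 30: 1 child(ren)
  node 43: 0 child(ren)
  node 48: 0 child(ren)
Matching nodes: [3, 18, 43, 48]
Count of leaf nodes: 4


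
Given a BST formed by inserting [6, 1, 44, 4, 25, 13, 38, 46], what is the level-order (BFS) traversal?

Tree insertion order: [6, 1, 44, 4, 25, 13, 38, 46]
Tree (level-order array): [6, 1, 44, None, 4, 25, 46, None, None, 13, 38]
BFS from the root, enqueuing left then right child of each popped node:
  queue [6] -> pop 6, enqueue [1, 44], visited so far: [6]
  queue [1, 44] -> pop 1, enqueue [4], visited so far: [6, 1]
  queue [44, 4] -> pop 44, enqueue [25, 46], visited so far: [6, 1, 44]
  queue [4, 25, 46] -> pop 4, enqueue [none], visited so far: [6, 1, 44, 4]
  queue [25, 46] -> pop 25, enqueue [13, 38], visited so far: [6, 1, 44, 4, 25]
  queue [46, 13, 38] -> pop 46, enqueue [none], visited so far: [6, 1, 44, 4, 25, 46]
  queue [13, 38] -> pop 13, enqueue [none], visited so far: [6, 1, 44, 4, 25, 46, 13]
  queue [38] -> pop 38, enqueue [none], visited so far: [6, 1, 44, 4, 25, 46, 13, 38]
Result: [6, 1, 44, 4, 25, 46, 13, 38]


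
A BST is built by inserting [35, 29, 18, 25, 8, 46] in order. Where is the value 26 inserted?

Starting tree (level order): [35, 29, 46, 18, None, None, None, 8, 25]
Insertion path: 35 -> 29 -> 18 -> 25
Result: insert 26 as right child of 25
Final tree (level order): [35, 29, 46, 18, None, None, None, 8, 25, None, None, None, 26]


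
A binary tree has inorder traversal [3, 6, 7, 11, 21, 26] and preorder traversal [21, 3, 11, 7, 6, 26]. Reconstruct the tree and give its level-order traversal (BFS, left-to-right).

Inorder:  [3, 6, 7, 11, 21, 26]
Preorder: [21, 3, 11, 7, 6, 26]
Algorithm: preorder visits root first, so consume preorder in order;
for each root, split the current inorder slice at that value into
left-subtree inorder and right-subtree inorder, then recurse.
Recursive splits:
  root=21; inorder splits into left=[3, 6, 7, 11], right=[26]
  root=3; inorder splits into left=[], right=[6, 7, 11]
  root=11; inorder splits into left=[6, 7], right=[]
  root=7; inorder splits into left=[6], right=[]
  root=6; inorder splits into left=[], right=[]
  root=26; inorder splits into left=[], right=[]
Reconstructed level-order: [21, 3, 26, 11, 7, 6]


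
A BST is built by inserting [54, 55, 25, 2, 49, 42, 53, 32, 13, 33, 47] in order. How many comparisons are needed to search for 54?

Search path for 54: 54
Found: True
Comparisons: 1


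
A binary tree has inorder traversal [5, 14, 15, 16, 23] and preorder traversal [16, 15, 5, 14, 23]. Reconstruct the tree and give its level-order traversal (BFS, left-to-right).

Inorder:  [5, 14, 15, 16, 23]
Preorder: [16, 15, 5, 14, 23]
Algorithm: preorder visits root first, so consume preorder in order;
for each root, split the current inorder slice at that value into
left-subtree inorder and right-subtree inorder, then recurse.
Recursive splits:
  root=16; inorder splits into left=[5, 14, 15], right=[23]
  root=15; inorder splits into left=[5, 14], right=[]
  root=5; inorder splits into left=[], right=[14]
  root=14; inorder splits into left=[], right=[]
  root=23; inorder splits into left=[], right=[]
Reconstructed level-order: [16, 15, 23, 5, 14]


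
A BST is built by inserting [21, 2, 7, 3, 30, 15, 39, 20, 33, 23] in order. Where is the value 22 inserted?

Starting tree (level order): [21, 2, 30, None, 7, 23, 39, 3, 15, None, None, 33, None, None, None, None, 20]
Insertion path: 21 -> 30 -> 23
Result: insert 22 as left child of 23
Final tree (level order): [21, 2, 30, None, 7, 23, 39, 3, 15, 22, None, 33, None, None, None, None, 20]


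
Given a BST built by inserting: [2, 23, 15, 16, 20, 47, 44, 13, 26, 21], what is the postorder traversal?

Tree insertion order: [2, 23, 15, 16, 20, 47, 44, 13, 26, 21]
Tree (level-order array): [2, None, 23, 15, 47, 13, 16, 44, None, None, None, None, 20, 26, None, None, 21]
Postorder traversal: [13, 21, 20, 16, 15, 26, 44, 47, 23, 2]


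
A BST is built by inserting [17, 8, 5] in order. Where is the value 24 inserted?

Starting tree (level order): [17, 8, None, 5]
Insertion path: 17
Result: insert 24 as right child of 17
Final tree (level order): [17, 8, 24, 5]


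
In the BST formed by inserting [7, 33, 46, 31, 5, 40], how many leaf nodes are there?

Tree built from: [7, 33, 46, 31, 5, 40]
Tree (level-order array): [7, 5, 33, None, None, 31, 46, None, None, 40]
Rule: A leaf has 0 children.
Per-node child counts:
  node 7: 2 child(ren)
  node 5: 0 child(ren)
  node 33: 2 child(ren)
  node 31: 0 child(ren)
  node 46: 1 child(ren)
  node 40: 0 child(ren)
Matching nodes: [5, 31, 40]
Count of leaf nodes: 3


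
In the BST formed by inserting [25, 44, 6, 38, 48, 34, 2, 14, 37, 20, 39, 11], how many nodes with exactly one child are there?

Tree built from: [25, 44, 6, 38, 48, 34, 2, 14, 37, 20, 39, 11]
Tree (level-order array): [25, 6, 44, 2, 14, 38, 48, None, None, 11, 20, 34, 39, None, None, None, None, None, None, None, 37]
Rule: These are nodes with exactly 1 non-null child.
Per-node child counts:
  node 25: 2 child(ren)
  node 6: 2 child(ren)
  node 2: 0 child(ren)
  node 14: 2 child(ren)
  node 11: 0 child(ren)
  node 20: 0 child(ren)
  node 44: 2 child(ren)
  node 38: 2 child(ren)
  node 34: 1 child(ren)
  node 37: 0 child(ren)
  node 39: 0 child(ren)
  node 48: 0 child(ren)
Matching nodes: [34]
Count of nodes with exactly one child: 1


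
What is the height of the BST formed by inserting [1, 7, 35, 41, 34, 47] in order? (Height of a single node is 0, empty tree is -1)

Insertion order: [1, 7, 35, 41, 34, 47]
Tree (level-order array): [1, None, 7, None, 35, 34, 41, None, None, None, 47]
Compute height bottom-up (empty subtree = -1):
  height(34) = 1 + max(-1, -1) = 0
  height(47) = 1 + max(-1, -1) = 0
  height(41) = 1 + max(-1, 0) = 1
  height(35) = 1 + max(0, 1) = 2
  height(7) = 1 + max(-1, 2) = 3
  height(1) = 1 + max(-1, 3) = 4
Height = 4


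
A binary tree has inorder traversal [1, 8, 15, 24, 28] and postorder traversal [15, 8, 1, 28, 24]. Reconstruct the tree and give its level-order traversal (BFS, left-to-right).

Inorder:   [1, 8, 15, 24, 28]
Postorder: [15, 8, 1, 28, 24]
Algorithm: postorder visits root last, so walk postorder right-to-left;
each value is the root of the current inorder slice — split it at that
value, recurse on the right subtree first, then the left.
Recursive splits:
  root=24; inorder splits into left=[1, 8, 15], right=[28]
  root=28; inorder splits into left=[], right=[]
  root=1; inorder splits into left=[], right=[8, 15]
  root=8; inorder splits into left=[], right=[15]
  root=15; inorder splits into left=[], right=[]
Reconstructed level-order: [24, 1, 28, 8, 15]


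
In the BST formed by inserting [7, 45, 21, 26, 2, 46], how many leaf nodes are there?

Tree built from: [7, 45, 21, 26, 2, 46]
Tree (level-order array): [7, 2, 45, None, None, 21, 46, None, 26]
Rule: A leaf has 0 children.
Per-node child counts:
  node 7: 2 child(ren)
  node 2: 0 child(ren)
  node 45: 2 child(ren)
  node 21: 1 child(ren)
  node 26: 0 child(ren)
  node 46: 0 child(ren)
Matching nodes: [2, 26, 46]
Count of leaf nodes: 3


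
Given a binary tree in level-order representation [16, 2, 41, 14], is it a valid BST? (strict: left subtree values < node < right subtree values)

Level-order array: [16, 2, 41, 14]
Validate using subtree bounds (lo, hi): at each node, require lo < value < hi,
then recurse left with hi=value and right with lo=value.
Preorder trace (stopping at first violation):
  at node 16 with bounds (-inf, +inf): OK
  at node 2 with bounds (-inf, 16): OK
  at node 14 with bounds (-inf, 2): VIOLATION
Node 14 violates its bound: not (-inf < 14 < 2).
Result: Not a valid BST


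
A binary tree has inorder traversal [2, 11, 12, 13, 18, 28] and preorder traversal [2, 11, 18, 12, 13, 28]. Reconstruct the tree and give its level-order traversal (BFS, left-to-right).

Inorder:  [2, 11, 12, 13, 18, 28]
Preorder: [2, 11, 18, 12, 13, 28]
Algorithm: preorder visits root first, so consume preorder in order;
for each root, split the current inorder slice at that value into
left-subtree inorder and right-subtree inorder, then recurse.
Recursive splits:
  root=2; inorder splits into left=[], right=[11, 12, 13, 18, 28]
  root=11; inorder splits into left=[], right=[12, 13, 18, 28]
  root=18; inorder splits into left=[12, 13], right=[28]
  root=12; inorder splits into left=[], right=[13]
  root=13; inorder splits into left=[], right=[]
  root=28; inorder splits into left=[], right=[]
Reconstructed level-order: [2, 11, 18, 12, 28, 13]


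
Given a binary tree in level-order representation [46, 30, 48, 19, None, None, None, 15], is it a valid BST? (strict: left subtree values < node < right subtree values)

Level-order array: [46, 30, 48, 19, None, None, None, 15]
Validate using subtree bounds (lo, hi): at each node, require lo < value < hi,
then recurse left with hi=value and right with lo=value.
Preorder trace (stopping at first violation):
  at node 46 with bounds (-inf, +inf): OK
  at node 30 with bounds (-inf, 46): OK
  at node 19 with bounds (-inf, 30): OK
  at node 15 with bounds (-inf, 19): OK
  at node 48 with bounds (46, +inf): OK
No violation found at any node.
Result: Valid BST


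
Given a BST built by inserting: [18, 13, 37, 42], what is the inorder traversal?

Tree insertion order: [18, 13, 37, 42]
Tree (level-order array): [18, 13, 37, None, None, None, 42]
Inorder traversal: [13, 18, 37, 42]


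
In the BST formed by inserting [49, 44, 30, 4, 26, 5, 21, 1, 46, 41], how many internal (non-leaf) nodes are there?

Tree built from: [49, 44, 30, 4, 26, 5, 21, 1, 46, 41]
Tree (level-order array): [49, 44, None, 30, 46, 4, 41, None, None, 1, 26, None, None, None, None, 5, None, None, 21]
Rule: An internal node has at least one child.
Per-node child counts:
  node 49: 1 child(ren)
  node 44: 2 child(ren)
  node 30: 2 child(ren)
  node 4: 2 child(ren)
  node 1: 0 child(ren)
  node 26: 1 child(ren)
  node 5: 1 child(ren)
  node 21: 0 child(ren)
  node 41: 0 child(ren)
  node 46: 0 child(ren)
Matching nodes: [49, 44, 30, 4, 26, 5]
Count of internal (non-leaf) nodes: 6


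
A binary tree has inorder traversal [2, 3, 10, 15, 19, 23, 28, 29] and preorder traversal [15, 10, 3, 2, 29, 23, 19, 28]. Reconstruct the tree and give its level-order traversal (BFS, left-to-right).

Inorder:  [2, 3, 10, 15, 19, 23, 28, 29]
Preorder: [15, 10, 3, 2, 29, 23, 19, 28]
Algorithm: preorder visits root first, so consume preorder in order;
for each root, split the current inorder slice at that value into
left-subtree inorder and right-subtree inorder, then recurse.
Recursive splits:
  root=15; inorder splits into left=[2, 3, 10], right=[19, 23, 28, 29]
  root=10; inorder splits into left=[2, 3], right=[]
  root=3; inorder splits into left=[2], right=[]
  root=2; inorder splits into left=[], right=[]
  root=29; inorder splits into left=[19, 23, 28], right=[]
  root=23; inorder splits into left=[19], right=[28]
  root=19; inorder splits into left=[], right=[]
  root=28; inorder splits into left=[], right=[]
Reconstructed level-order: [15, 10, 29, 3, 23, 2, 19, 28]


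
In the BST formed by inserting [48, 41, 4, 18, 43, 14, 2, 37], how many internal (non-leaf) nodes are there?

Tree built from: [48, 41, 4, 18, 43, 14, 2, 37]
Tree (level-order array): [48, 41, None, 4, 43, 2, 18, None, None, None, None, 14, 37]
Rule: An internal node has at least one child.
Per-node child counts:
  node 48: 1 child(ren)
  node 41: 2 child(ren)
  node 4: 2 child(ren)
  node 2: 0 child(ren)
  node 18: 2 child(ren)
  node 14: 0 child(ren)
  node 37: 0 child(ren)
  node 43: 0 child(ren)
Matching nodes: [48, 41, 4, 18]
Count of internal (non-leaf) nodes: 4


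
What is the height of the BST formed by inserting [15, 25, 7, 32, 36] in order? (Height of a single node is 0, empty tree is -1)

Insertion order: [15, 25, 7, 32, 36]
Tree (level-order array): [15, 7, 25, None, None, None, 32, None, 36]
Compute height bottom-up (empty subtree = -1):
  height(7) = 1 + max(-1, -1) = 0
  height(36) = 1 + max(-1, -1) = 0
  height(32) = 1 + max(-1, 0) = 1
  height(25) = 1 + max(-1, 1) = 2
  height(15) = 1 + max(0, 2) = 3
Height = 3


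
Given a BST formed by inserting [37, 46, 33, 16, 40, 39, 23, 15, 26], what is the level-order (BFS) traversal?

Tree insertion order: [37, 46, 33, 16, 40, 39, 23, 15, 26]
Tree (level-order array): [37, 33, 46, 16, None, 40, None, 15, 23, 39, None, None, None, None, 26]
BFS from the root, enqueuing left then right child of each popped node:
  queue [37] -> pop 37, enqueue [33, 46], visited so far: [37]
  queue [33, 46] -> pop 33, enqueue [16], visited so far: [37, 33]
  queue [46, 16] -> pop 46, enqueue [40], visited so far: [37, 33, 46]
  queue [16, 40] -> pop 16, enqueue [15, 23], visited so far: [37, 33, 46, 16]
  queue [40, 15, 23] -> pop 40, enqueue [39], visited so far: [37, 33, 46, 16, 40]
  queue [15, 23, 39] -> pop 15, enqueue [none], visited so far: [37, 33, 46, 16, 40, 15]
  queue [23, 39] -> pop 23, enqueue [26], visited so far: [37, 33, 46, 16, 40, 15, 23]
  queue [39, 26] -> pop 39, enqueue [none], visited so far: [37, 33, 46, 16, 40, 15, 23, 39]
  queue [26] -> pop 26, enqueue [none], visited so far: [37, 33, 46, 16, 40, 15, 23, 39, 26]
Result: [37, 33, 46, 16, 40, 15, 23, 39, 26]


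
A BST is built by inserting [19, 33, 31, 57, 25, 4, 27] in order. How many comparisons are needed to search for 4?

Search path for 4: 19 -> 4
Found: True
Comparisons: 2


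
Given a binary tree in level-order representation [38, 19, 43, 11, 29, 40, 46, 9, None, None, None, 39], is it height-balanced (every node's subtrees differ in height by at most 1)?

Tree (level-order array): [38, 19, 43, 11, 29, 40, 46, 9, None, None, None, 39]
Definition: a tree is height-balanced if, at every node, |h(left) - h(right)| <= 1 (empty subtree has height -1).
Bottom-up per-node check:
  node 9: h_left=-1, h_right=-1, diff=0 [OK], height=0
  node 11: h_left=0, h_right=-1, diff=1 [OK], height=1
  node 29: h_left=-1, h_right=-1, diff=0 [OK], height=0
  node 19: h_left=1, h_right=0, diff=1 [OK], height=2
  node 39: h_left=-1, h_right=-1, diff=0 [OK], height=0
  node 40: h_left=0, h_right=-1, diff=1 [OK], height=1
  node 46: h_left=-1, h_right=-1, diff=0 [OK], height=0
  node 43: h_left=1, h_right=0, diff=1 [OK], height=2
  node 38: h_left=2, h_right=2, diff=0 [OK], height=3
All nodes satisfy the balance condition.
Result: Balanced


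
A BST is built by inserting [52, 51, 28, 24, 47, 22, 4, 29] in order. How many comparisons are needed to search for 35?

Search path for 35: 52 -> 51 -> 28 -> 47 -> 29
Found: False
Comparisons: 5


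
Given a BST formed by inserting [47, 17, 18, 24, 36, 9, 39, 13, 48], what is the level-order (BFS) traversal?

Tree insertion order: [47, 17, 18, 24, 36, 9, 39, 13, 48]
Tree (level-order array): [47, 17, 48, 9, 18, None, None, None, 13, None, 24, None, None, None, 36, None, 39]
BFS from the root, enqueuing left then right child of each popped node:
  queue [47] -> pop 47, enqueue [17, 48], visited so far: [47]
  queue [17, 48] -> pop 17, enqueue [9, 18], visited so far: [47, 17]
  queue [48, 9, 18] -> pop 48, enqueue [none], visited so far: [47, 17, 48]
  queue [9, 18] -> pop 9, enqueue [13], visited so far: [47, 17, 48, 9]
  queue [18, 13] -> pop 18, enqueue [24], visited so far: [47, 17, 48, 9, 18]
  queue [13, 24] -> pop 13, enqueue [none], visited so far: [47, 17, 48, 9, 18, 13]
  queue [24] -> pop 24, enqueue [36], visited so far: [47, 17, 48, 9, 18, 13, 24]
  queue [36] -> pop 36, enqueue [39], visited so far: [47, 17, 48, 9, 18, 13, 24, 36]
  queue [39] -> pop 39, enqueue [none], visited so far: [47, 17, 48, 9, 18, 13, 24, 36, 39]
Result: [47, 17, 48, 9, 18, 13, 24, 36, 39]


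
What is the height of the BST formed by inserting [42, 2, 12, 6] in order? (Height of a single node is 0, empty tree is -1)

Insertion order: [42, 2, 12, 6]
Tree (level-order array): [42, 2, None, None, 12, 6]
Compute height bottom-up (empty subtree = -1):
  height(6) = 1 + max(-1, -1) = 0
  height(12) = 1 + max(0, -1) = 1
  height(2) = 1 + max(-1, 1) = 2
  height(42) = 1 + max(2, -1) = 3
Height = 3


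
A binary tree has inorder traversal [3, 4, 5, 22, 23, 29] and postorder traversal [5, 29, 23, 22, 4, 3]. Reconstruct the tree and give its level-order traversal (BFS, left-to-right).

Inorder:   [3, 4, 5, 22, 23, 29]
Postorder: [5, 29, 23, 22, 4, 3]
Algorithm: postorder visits root last, so walk postorder right-to-left;
each value is the root of the current inorder slice — split it at that
value, recurse on the right subtree first, then the left.
Recursive splits:
  root=3; inorder splits into left=[], right=[4, 5, 22, 23, 29]
  root=4; inorder splits into left=[], right=[5, 22, 23, 29]
  root=22; inorder splits into left=[5], right=[23, 29]
  root=23; inorder splits into left=[], right=[29]
  root=29; inorder splits into left=[], right=[]
  root=5; inorder splits into left=[], right=[]
Reconstructed level-order: [3, 4, 22, 5, 23, 29]


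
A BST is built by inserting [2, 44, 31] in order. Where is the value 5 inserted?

Starting tree (level order): [2, None, 44, 31]
Insertion path: 2 -> 44 -> 31
Result: insert 5 as left child of 31
Final tree (level order): [2, None, 44, 31, None, 5]


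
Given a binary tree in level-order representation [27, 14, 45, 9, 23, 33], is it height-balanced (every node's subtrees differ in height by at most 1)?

Tree (level-order array): [27, 14, 45, 9, 23, 33]
Definition: a tree is height-balanced if, at every node, |h(left) - h(right)| <= 1 (empty subtree has height -1).
Bottom-up per-node check:
  node 9: h_left=-1, h_right=-1, diff=0 [OK], height=0
  node 23: h_left=-1, h_right=-1, diff=0 [OK], height=0
  node 14: h_left=0, h_right=0, diff=0 [OK], height=1
  node 33: h_left=-1, h_right=-1, diff=0 [OK], height=0
  node 45: h_left=0, h_right=-1, diff=1 [OK], height=1
  node 27: h_left=1, h_right=1, diff=0 [OK], height=2
All nodes satisfy the balance condition.
Result: Balanced


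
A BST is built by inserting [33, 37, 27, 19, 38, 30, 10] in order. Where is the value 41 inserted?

Starting tree (level order): [33, 27, 37, 19, 30, None, 38, 10]
Insertion path: 33 -> 37 -> 38
Result: insert 41 as right child of 38
Final tree (level order): [33, 27, 37, 19, 30, None, 38, 10, None, None, None, None, 41]


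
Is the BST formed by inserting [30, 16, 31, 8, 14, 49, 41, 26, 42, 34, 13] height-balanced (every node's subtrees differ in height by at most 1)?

Tree (level-order array): [30, 16, 31, 8, 26, None, 49, None, 14, None, None, 41, None, 13, None, 34, 42]
Definition: a tree is height-balanced if, at every node, |h(left) - h(right)| <= 1 (empty subtree has height -1).
Bottom-up per-node check:
  node 13: h_left=-1, h_right=-1, diff=0 [OK], height=0
  node 14: h_left=0, h_right=-1, diff=1 [OK], height=1
  node 8: h_left=-1, h_right=1, diff=2 [FAIL (|-1-1|=2 > 1)], height=2
  node 26: h_left=-1, h_right=-1, diff=0 [OK], height=0
  node 16: h_left=2, h_right=0, diff=2 [FAIL (|2-0|=2 > 1)], height=3
  node 34: h_left=-1, h_right=-1, diff=0 [OK], height=0
  node 42: h_left=-1, h_right=-1, diff=0 [OK], height=0
  node 41: h_left=0, h_right=0, diff=0 [OK], height=1
  node 49: h_left=1, h_right=-1, diff=2 [FAIL (|1--1|=2 > 1)], height=2
  node 31: h_left=-1, h_right=2, diff=3 [FAIL (|-1-2|=3 > 1)], height=3
  node 30: h_left=3, h_right=3, diff=0 [OK], height=4
Node 8 violates the condition: |-1 - 1| = 2 > 1.
Result: Not balanced


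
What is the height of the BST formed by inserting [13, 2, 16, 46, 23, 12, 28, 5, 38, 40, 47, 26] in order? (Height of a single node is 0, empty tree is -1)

Insertion order: [13, 2, 16, 46, 23, 12, 28, 5, 38, 40, 47, 26]
Tree (level-order array): [13, 2, 16, None, 12, None, 46, 5, None, 23, 47, None, None, None, 28, None, None, 26, 38, None, None, None, 40]
Compute height bottom-up (empty subtree = -1):
  height(5) = 1 + max(-1, -1) = 0
  height(12) = 1 + max(0, -1) = 1
  height(2) = 1 + max(-1, 1) = 2
  height(26) = 1 + max(-1, -1) = 0
  height(40) = 1 + max(-1, -1) = 0
  height(38) = 1 + max(-1, 0) = 1
  height(28) = 1 + max(0, 1) = 2
  height(23) = 1 + max(-1, 2) = 3
  height(47) = 1 + max(-1, -1) = 0
  height(46) = 1 + max(3, 0) = 4
  height(16) = 1 + max(-1, 4) = 5
  height(13) = 1 + max(2, 5) = 6
Height = 6


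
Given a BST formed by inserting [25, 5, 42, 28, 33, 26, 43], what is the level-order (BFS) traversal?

Tree insertion order: [25, 5, 42, 28, 33, 26, 43]
Tree (level-order array): [25, 5, 42, None, None, 28, 43, 26, 33]
BFS from the root, enqueuing left then right child of each popped node:
  queue [25] -> pop 25, enqueue [5, 42], visited so far: [25]
  queue [5, 42] -> pop 5, enqueue [none], visited so far: [25, 5]
  queue [42] -> pop 42, enqueue [28, 43], visited so far: [25, 5, 42]
  queue [28, 43] -> pop 28, enqueue [26, 33], visited so far: [25, 5, 42, 28]
  queue [43, 26, 33] -> pop 43, enqueue [none], visited so far: [25, 5, 42, 28, 43]
  queue [26, 33] -> pop 26, enqueue [none], visited so far: [25, 5, 42, 28, 43, 26]
  queue [33] -> pop 33, enqueue [none], visited so far: [25, 5, 42, 28, 43, 26, 33]
Result: [25, 5, 42, 28, 43, 26, 33]


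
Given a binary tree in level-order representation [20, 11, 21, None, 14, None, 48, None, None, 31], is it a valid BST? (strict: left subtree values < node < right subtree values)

Level-order array: [20, 11, 21, None, 14, None, 48, None, None, 31]
Validate using subtree bounds (lo, hi): at each node, require lo < value < hi,
then recurse left with hi=value and right with lo=value.
Preorder trace (stopping at first violation):
  at node 20 with bounds (-inf, +inf): OK
  at node 11 with bounds (-inf, 20): OK
  at node 14 with bounds (11, 20): OK
  at node 21 with bounds (20, +inf): OK
  at node 48 with bounds (21, +inf): OK
  at node 31 with bounds (21, 48): OK
No violation found at any node.
Result: Valid BST


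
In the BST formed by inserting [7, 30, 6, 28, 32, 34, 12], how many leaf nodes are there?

Tree built from: [7, 30, 6, 28, 32, 34, 12]
Tree (level-order array): [7, 6, 30, None, None, 28, 32, 12, None, None, 34]
Rule: A leaf has 0 children.
Per-node child counts:
  node 7: 2 child(ren)
  node 6: 0 child(ren)
  node 30: 2 child(ren)
  node 28: 1 child(ren)
  node 12: 0 child(ren)
  node 32: 1 child(ren)
  node 34: 0 child(ren)
Matching nodes: [6, 12, 34]
Count of leaf nodes: 3
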